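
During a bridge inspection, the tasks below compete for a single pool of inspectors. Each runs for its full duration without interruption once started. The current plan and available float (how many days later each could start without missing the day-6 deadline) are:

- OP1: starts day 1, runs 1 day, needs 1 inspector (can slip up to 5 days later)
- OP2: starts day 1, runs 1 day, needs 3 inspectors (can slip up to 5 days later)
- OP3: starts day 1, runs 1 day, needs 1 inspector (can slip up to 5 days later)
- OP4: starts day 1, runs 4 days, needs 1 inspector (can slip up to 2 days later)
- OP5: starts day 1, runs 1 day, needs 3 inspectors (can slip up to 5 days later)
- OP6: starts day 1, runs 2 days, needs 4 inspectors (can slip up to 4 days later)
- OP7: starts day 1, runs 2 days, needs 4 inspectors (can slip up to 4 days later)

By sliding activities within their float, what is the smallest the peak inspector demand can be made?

Early-start (OP1@1, OP2@1, OP3@1, OP4@1, OP5@1, OP6@1, OP7@1) gives peak 17: d1:17  d2:9  d3:1  d4:1  d5:0  d6:0.
Shift OP4→2, OP5→2, OP6→3, OP7→5.
Schedule OP1@1, OP2@1, OP3@1, OP4@2, OP5@2, OP6@3, OP7@5: d1:5  d2:4  d3:5  d4:5  d5:5  d6:4 — peak 5.
Total inspector-days = 28 over 6 days ⇒ peak ≥ ⌈28/6⌉ = 5, so 5 is optimal.

5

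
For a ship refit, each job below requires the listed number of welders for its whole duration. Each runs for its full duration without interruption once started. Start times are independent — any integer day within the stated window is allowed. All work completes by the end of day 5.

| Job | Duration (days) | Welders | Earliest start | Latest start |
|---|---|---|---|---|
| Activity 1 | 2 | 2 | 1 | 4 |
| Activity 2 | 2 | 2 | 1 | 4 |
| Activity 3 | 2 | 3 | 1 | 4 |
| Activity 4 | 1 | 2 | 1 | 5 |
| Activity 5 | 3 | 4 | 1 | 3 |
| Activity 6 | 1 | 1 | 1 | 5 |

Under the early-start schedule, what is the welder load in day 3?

At early start, day 3 has: Activity 5.
Demand: 4 = 4.

4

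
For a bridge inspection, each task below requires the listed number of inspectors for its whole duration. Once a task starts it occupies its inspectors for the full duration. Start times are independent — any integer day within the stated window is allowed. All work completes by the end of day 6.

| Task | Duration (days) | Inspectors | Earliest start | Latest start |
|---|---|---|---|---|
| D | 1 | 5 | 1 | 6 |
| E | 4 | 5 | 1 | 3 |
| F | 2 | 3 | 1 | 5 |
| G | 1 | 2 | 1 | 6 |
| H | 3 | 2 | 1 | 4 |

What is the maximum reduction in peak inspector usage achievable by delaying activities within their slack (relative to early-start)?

9

Early-start peak: d1:17  d2:10  d3:7  d4:5  d5:0  d6:0 ⇒ 17.
Leveled (D@1, E@2, F@1, G@3, H@4): d1:8  d2:8  d3:7  d4:7  d5:7  d6:2 ⇒ 8.
Reduction 17 − 8 = 9.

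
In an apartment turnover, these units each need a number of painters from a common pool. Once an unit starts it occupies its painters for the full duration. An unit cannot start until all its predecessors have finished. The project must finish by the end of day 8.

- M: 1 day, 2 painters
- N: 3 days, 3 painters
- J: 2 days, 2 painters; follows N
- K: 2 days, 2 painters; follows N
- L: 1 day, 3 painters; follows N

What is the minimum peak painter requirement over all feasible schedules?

4

Early-start (M@1, N@1, J@4, K@4, L@4) gives peak 7: d1:5  d2:3  d3:3  d4:7  d5:4  d6:0  d7:0  d8:0.
Shift N→2, J→5, K→5, L→7.
Schedule M@1, N@2, J@5, K@5, L@7: d1:2  d2:3  d3:3  d4:3  d5:4  d6:4  d7:3  d8:0 — peak 4.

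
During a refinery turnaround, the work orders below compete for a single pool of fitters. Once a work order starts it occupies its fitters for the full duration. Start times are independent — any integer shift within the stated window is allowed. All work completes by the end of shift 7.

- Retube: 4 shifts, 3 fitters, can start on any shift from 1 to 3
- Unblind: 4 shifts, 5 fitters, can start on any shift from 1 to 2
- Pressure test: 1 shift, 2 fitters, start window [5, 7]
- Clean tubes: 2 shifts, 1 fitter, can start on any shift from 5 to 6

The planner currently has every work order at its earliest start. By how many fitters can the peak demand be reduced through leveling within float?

0

Early-start peak: s1:8  s2:8  s3:8  s4:8  s5:3  s6:1  s7:0 ⇒ 8.
Leveled (Retube@1, Unblind@1, Pressure test@5, Clean tubes@5): s1:8  s2:8  s3:8  s4:8  s5:3  s6:1  s7:0 ⇒ 8.
Reduction 8 − 8 = 0.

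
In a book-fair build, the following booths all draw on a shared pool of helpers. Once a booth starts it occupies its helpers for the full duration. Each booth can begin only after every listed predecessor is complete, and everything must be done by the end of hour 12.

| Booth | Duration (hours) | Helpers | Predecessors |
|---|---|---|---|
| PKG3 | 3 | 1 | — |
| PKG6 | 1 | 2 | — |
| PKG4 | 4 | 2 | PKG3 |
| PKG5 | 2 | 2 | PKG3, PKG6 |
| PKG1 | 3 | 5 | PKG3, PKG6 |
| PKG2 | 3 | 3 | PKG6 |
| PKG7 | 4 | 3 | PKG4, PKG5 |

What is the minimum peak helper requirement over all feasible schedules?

Early-start (PKG3@1, PKG6@1, PKG4@4, PKG5@4, PKG1@4, PKG2@2, PKG7@8) gives peak 12: h1:3  h2:4  h3:4  h4:12  h5:9  h6:7  h7:2  h8:3  h9:3  h10:3  h11:3  h12:0.
Shift PKG1→6, PKG7→9.
Schedule PKG3@1, PKG6@1, PKG4@4, PKG5@4, PKG1@6, PKG2@2, PKG7@9: h1:3  h2:4  h3:4  h4:7  h5:4  h6:7  h7:7  h8:5  h9:3  h10:3  h11:3  h12:3 — peak 7.

7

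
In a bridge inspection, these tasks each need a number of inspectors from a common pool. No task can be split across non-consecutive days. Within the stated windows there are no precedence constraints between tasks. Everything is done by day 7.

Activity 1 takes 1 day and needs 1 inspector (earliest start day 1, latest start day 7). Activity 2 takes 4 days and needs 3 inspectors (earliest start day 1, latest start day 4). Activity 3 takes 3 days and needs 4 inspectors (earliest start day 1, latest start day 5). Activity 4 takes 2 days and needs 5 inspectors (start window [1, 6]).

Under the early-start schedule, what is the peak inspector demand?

Early-start schedule: Activity 1@1, Activity 2@1, Activity 3@1, Activity 4@1.
Load per day: day 1: 13, day 2: 12, day 3: 7, day 4: 3, day 5: 0, day 6: 0, day 7: 0.
Peak is 13.

13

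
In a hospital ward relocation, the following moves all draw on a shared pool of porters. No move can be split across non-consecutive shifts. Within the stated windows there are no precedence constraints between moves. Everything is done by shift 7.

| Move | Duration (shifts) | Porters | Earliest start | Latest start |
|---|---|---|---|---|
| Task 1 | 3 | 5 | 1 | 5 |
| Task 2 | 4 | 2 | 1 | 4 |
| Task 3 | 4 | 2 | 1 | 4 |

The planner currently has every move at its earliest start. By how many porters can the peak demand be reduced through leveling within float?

4

Early-start peak: s1:9  s2:9  s3:9  s4:4  s5:0  s6:0  s7:0 ⇒ 9.
Leveled (Task 1@1, Task 2@4, Task 3@4): s1:5  s2:5  s3:5  s4:4  s5:4  s6:4  s7:4 ⇒ 5.
Reduction 9 − 5 = 4.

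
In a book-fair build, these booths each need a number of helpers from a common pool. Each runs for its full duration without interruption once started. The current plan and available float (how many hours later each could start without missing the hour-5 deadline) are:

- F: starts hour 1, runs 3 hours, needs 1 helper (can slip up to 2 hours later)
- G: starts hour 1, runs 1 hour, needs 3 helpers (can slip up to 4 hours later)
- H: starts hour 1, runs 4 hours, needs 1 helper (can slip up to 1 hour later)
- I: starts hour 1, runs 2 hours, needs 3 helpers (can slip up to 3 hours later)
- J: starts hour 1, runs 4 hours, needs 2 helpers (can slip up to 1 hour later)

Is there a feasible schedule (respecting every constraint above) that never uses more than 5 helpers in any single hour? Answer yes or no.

The minimum achievable peak is 6; 5 < 6, so no feasible schedule stays within the cap.

no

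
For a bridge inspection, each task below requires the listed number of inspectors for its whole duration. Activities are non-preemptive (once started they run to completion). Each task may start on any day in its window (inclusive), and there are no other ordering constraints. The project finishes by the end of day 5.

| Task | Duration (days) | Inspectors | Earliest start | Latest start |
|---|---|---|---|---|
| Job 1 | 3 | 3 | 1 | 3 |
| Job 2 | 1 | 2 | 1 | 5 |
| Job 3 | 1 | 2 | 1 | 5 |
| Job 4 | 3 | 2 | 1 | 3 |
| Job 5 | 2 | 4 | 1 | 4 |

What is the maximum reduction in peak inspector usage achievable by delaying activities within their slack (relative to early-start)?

Early-start peak: d1:13  d2:9  d3:5  d4:0  d5:0 ⇒ 13.
Leveled (Job 1@1, Job 2@1, Job 3@2, Job 4@3, Job 5@4): d1:5  d2:5  d3:5  d4:6  d5:6 ⇒ 6.
Reduction 13 − 6 = 7.

7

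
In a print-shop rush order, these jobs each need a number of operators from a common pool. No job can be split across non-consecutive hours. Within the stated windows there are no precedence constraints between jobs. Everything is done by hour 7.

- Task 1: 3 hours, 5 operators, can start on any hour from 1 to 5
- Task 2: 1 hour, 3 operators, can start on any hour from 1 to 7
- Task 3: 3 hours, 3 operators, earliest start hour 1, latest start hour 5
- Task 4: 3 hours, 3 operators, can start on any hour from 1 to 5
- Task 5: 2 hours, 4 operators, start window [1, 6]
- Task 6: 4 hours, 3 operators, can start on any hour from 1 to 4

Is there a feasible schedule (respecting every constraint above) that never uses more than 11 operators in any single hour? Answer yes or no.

Schedule Task 1@1, Task 2@1, Task 3@4, Task 4@4, Task 5@2, Task 6@4: h1:8  h2:9  h3:9  h4:9  h5:9  h6:9  h7:3 — peak 9 ≤ 11.

yes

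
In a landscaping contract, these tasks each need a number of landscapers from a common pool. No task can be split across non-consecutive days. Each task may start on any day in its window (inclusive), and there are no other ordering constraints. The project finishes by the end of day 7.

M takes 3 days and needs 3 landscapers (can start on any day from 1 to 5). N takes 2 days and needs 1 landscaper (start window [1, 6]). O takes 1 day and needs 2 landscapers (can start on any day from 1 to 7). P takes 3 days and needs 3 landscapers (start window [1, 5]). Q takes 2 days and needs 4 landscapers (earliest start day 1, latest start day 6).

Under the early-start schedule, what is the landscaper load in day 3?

At early start, day 3 has: M, P.
Demand: 3 + 3 = 6.

6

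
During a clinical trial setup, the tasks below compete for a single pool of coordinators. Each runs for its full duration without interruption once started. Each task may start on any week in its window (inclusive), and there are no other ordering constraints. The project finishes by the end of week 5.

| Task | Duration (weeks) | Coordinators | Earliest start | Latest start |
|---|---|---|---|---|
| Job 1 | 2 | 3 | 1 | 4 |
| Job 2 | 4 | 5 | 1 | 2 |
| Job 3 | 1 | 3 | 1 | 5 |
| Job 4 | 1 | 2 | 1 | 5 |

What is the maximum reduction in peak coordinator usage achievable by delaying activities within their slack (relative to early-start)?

5

Early-start peak: w1:13  w2:8  w3:5  w4:5  w5:0 ⇒ 13.
Leveled (Job 1@1, Job 2@1, Job 3@3, Job 4@4): w1:8  w2:8  w3:8  w4:7  w5:0 ⇒ 8.
Reduction 13 − 8 = 5.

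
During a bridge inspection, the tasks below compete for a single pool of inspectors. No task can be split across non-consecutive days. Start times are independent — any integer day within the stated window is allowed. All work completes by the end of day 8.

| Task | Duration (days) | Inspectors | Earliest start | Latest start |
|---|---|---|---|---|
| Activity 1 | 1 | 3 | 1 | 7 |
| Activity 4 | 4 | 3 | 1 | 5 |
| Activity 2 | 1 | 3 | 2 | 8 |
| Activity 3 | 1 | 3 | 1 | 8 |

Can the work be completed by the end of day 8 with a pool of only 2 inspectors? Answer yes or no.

Total inspector-days = 21; over 8 days the average is 21/8 > 2, so some day must exceed 2.

no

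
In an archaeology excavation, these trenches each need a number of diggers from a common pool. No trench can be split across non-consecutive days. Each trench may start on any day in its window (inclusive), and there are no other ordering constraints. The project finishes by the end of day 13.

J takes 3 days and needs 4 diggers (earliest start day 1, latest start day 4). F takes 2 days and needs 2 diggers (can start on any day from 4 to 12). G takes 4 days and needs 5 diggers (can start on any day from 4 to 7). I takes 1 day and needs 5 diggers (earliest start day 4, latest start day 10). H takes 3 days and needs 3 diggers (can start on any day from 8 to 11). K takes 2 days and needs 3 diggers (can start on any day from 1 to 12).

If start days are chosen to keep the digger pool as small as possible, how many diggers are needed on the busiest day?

5

Early-start (J@1, F@4, G@4, I@4, H@8, K@1) gives peak 12: d1:7  d2:7  d3:4  d4:12  d5:7  d6:5  d7:5  d8:3  d9:3  d10:3  d11:0  d12:0  d13:0.
Shift G→6, I→10, H→11, K→4.
Schedule J@1, F@4, G@6, I@10, H@11, K@4: d1:4  d2:4  d3:4  d4:5  d5:5  d6:5  d7:5  d8:5  d9:5  d10:5  d11:3  d12:3  d13:3 — peak 5.
Total digger-days = 56 over 13 days ⇒ peak ≥ ⌈56/13⌉ = 5, so 5 is optimal.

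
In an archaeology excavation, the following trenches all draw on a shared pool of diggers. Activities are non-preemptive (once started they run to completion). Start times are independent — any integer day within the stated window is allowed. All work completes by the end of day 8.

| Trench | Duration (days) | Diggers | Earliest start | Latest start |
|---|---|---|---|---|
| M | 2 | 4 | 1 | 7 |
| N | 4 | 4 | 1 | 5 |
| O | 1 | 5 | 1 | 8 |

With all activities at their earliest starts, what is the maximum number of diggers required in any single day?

13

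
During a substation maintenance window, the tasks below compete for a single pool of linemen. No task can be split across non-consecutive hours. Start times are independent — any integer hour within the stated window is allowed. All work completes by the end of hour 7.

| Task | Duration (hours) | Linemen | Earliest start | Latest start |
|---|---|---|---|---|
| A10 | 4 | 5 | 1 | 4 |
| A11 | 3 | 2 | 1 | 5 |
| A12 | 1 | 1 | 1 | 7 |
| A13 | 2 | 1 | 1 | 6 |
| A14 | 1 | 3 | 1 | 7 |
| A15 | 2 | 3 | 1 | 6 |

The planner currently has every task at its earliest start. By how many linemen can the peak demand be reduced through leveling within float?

9

Early-start peak: h1:15  h2:11  h3:7  h4:5  h5:0  h6:0  h7:0 ⇒ 15.
Leveled (A10@1, A11@5, A12@1, A13@2, A14@5, A15@6): h1:6  h2:6  h3:6  h4:5  h5:5  h6:5  h7:5 ⇒ 6.
Reduction 15 − 6 = 9.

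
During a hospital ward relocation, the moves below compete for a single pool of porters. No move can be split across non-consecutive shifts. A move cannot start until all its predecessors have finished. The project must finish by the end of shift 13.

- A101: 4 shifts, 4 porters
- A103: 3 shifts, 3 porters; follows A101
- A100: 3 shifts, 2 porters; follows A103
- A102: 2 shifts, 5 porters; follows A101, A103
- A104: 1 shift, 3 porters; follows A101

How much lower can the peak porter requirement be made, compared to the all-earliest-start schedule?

2

Early-start peak: s1:4  s2:4  s3:4  s4:4  s5:6  s6:3  s7:3  s8:7  s9:7  s10:2  s11:0  s12:0  s13:0 ⇒ 7.
Leveled (A101@1, A103@5, A100@8, A102@11, A104@8): s1:4  s2:4  s3:4  s4:4  s5:3  s6:3  s7:3  s8:5  s9:2  s10:2  s11:5  s12:5  s13:0 ⇒ 5.
Reduction 7 − 5 = 2.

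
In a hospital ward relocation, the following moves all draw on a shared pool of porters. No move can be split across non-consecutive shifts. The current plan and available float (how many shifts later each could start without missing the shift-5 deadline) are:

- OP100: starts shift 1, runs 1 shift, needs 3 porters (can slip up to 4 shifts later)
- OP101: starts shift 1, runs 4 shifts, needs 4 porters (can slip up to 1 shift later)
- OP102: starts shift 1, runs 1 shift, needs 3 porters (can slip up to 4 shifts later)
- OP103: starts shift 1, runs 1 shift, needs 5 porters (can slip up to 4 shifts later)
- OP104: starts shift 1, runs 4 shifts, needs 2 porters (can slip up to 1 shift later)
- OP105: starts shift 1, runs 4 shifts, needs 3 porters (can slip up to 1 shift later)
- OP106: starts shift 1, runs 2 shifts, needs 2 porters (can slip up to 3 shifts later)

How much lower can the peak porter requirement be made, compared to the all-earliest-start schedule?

11

Early-start peak: s1:22  s2:11  s3:9  s4:9  s5:0 ⇒ 22.
Leveled (OP100@1, OP101@1, OP102@1, OP103@5, OP104@2, OP105@2, OP106@2): s1:10  s2:11  s3:11  s4:9  s5:10 ⇒ 11.
Reduction 22 − 11 = 11.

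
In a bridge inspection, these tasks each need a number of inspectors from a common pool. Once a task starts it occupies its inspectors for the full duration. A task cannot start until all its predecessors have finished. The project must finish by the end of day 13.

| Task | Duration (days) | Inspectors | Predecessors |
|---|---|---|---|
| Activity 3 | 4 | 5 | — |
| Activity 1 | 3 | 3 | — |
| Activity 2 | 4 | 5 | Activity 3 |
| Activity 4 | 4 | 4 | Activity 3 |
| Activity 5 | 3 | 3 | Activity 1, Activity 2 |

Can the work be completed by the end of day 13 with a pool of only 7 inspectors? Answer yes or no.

no

The minimum achievable peak is 8; 7 < 8, so no feasible schedule stays within the cap.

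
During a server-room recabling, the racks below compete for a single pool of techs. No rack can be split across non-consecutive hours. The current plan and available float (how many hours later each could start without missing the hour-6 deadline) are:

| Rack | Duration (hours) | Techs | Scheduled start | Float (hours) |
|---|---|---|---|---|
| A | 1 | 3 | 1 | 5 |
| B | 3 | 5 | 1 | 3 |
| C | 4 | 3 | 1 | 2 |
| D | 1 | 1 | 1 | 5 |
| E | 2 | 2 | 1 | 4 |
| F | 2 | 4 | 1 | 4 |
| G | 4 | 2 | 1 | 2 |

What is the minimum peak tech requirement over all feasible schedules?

10

Early-start (A@1, B@1, C@1, D@1, E@1, F@1, G@1) gives peak 20: h1:20  h2:16  h3:10  h4:5  h5:0  h6:0.
Shift C→2, D→4, F→4, G→3.
Schedule A@1, B@1, C@2, D@4, E@1, F@4, G@3: h1:10  h2:10  h3:10  h4:10  h5:9  h6:2 — peak 10.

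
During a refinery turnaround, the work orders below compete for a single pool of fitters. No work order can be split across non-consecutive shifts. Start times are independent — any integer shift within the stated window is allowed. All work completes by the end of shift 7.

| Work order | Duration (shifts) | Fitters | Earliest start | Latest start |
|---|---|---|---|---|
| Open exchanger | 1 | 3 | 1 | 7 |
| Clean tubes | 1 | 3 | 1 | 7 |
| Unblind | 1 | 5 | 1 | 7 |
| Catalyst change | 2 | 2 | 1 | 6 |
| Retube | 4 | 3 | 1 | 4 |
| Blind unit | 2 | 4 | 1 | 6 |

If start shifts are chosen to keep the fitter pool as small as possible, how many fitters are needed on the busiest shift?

6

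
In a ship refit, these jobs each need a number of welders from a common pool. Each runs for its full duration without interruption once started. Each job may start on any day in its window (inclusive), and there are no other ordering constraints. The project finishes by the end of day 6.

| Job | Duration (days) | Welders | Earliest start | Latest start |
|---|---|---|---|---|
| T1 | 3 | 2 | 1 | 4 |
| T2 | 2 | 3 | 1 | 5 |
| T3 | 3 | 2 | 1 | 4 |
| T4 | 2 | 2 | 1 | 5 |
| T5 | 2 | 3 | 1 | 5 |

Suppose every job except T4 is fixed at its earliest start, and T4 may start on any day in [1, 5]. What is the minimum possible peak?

10

T4@1: d1:12  d2:12  d3:4  d4:0  d5:0  d6:0 → peak 12
T4@2: d1:10  d2:12  d3:6  d4:0  d5:0  d6:0 → peak 12
T4@3: d1:10  d2:10  d3:6  d4:2  d5:0  d6:0 → peak 10
T4@4: d1:10  d2:10  d3:4  d4:2  d5:2  d6:0 → peak 10
T4@5: d1:10  d2:10  d3:4  d4:0  d5:2  d6:2 → peak 10
Best is T4@3, peak 10.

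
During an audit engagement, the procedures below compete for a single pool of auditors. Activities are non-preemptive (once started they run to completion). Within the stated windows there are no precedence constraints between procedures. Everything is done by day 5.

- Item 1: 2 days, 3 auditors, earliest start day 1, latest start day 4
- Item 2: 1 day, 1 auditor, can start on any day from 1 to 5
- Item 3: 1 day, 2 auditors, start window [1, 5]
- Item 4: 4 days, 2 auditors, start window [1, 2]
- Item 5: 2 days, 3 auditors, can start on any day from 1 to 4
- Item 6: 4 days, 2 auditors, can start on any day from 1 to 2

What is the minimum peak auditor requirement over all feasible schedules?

7

Early-start (Item 1@1, Item 2@1, Item 3@1, Item 4@1, Item 5@1, Item 6@1) gives peak 13: d1:13  d2:10  d3:4  d4:4  d5:0.
Shift Item 4→2, Item 5→3, Item 6→2.
Schedule Item 1@1, Item 2@1, Item 3@1, Item 4@2, Item 5@3, Item 6@2: d1:6  d2:7  d3:7  d4:7  d5:4 — peak 7.
Total auditor-days = 31 over 5 days ⇒ peak ≥ ⌈31/5⌉ = 7, so 7 is optimal.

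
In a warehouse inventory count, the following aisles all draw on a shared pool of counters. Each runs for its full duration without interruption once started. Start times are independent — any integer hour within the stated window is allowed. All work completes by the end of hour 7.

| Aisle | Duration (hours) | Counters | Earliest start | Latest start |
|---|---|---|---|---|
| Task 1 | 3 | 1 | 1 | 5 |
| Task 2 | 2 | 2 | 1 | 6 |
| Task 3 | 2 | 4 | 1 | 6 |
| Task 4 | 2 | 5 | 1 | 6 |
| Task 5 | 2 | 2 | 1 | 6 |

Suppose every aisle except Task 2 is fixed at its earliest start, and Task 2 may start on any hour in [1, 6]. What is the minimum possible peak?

Task 2@1: h1:14  h2:14  h3:1  h4:0  h5:0  h6:0  h7:0 → peak 14
Task 2@2: h1:12  h2:14  h3:3  h4:0  h5:0  h6:0  h7:0 → peak 14
Task 2@3: h1:12  h2:12  h3:3  h4:2  h5:0  h6:0  h7:0 → peak 12
Task 2@4: h1:12  h2:12  h3:1  h4:2  h5:2  h6:0  h7:0 → peak 12
Task 2@5: h1:12  h2:12  h3:1  h4:0  h5:2  h6:2  h7:0 → peak 12
Task 2@6: h1:12  h2:12  h3:1  h4:0  h5:0  h6:2  h7:2 → peak 12
Best is Task 2@3, peak 12.

12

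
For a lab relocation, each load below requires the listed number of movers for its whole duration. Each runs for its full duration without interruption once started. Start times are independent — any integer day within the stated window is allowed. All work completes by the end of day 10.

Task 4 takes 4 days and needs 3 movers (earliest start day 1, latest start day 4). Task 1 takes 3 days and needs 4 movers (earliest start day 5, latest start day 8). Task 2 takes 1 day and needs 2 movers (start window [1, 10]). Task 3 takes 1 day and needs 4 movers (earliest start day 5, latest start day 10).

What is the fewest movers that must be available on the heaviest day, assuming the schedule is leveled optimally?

Early-start (Task 4@1, Task 1@5, Task 2@1, Task 3@5) gives peak 8: d1:5  d2:3  d3:3  d4:3  d5:8  d6:4  d7:4  d8:0  d9:0  d10:0.
Shift Task 2→8, Task 3→9.
Schedule Task 4@1, Task 1@5, Task 2@8, Task 3@9: d1:3  d2:3  d3:3  d4:3  d5:4  d6:4  d7:4  d8:2  d9:4  d10:0 — peak 4.

4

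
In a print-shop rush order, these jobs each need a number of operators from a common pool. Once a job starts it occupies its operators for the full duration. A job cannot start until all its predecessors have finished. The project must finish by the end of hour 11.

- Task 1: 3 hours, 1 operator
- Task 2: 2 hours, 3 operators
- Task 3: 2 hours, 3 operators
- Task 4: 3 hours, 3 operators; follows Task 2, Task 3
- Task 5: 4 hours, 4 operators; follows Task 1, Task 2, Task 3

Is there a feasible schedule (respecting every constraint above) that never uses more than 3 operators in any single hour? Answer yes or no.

no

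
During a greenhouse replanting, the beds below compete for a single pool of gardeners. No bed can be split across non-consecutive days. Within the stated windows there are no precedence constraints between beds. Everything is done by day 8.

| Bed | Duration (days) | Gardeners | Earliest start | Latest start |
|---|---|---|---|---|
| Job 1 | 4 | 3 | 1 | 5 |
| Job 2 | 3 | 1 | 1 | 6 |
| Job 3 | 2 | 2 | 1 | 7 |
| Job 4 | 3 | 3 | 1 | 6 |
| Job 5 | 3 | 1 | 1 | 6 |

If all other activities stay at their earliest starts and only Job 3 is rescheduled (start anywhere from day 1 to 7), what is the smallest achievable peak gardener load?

8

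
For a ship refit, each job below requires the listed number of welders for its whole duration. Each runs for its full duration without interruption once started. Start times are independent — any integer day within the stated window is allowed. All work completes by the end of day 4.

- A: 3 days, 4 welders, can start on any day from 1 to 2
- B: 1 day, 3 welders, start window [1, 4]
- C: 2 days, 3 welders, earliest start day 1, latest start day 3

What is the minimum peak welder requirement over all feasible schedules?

Early-start (A@1, B@1, C@1) gives peak 10: d1:10  d2:7  d3:4  d4:0.
Shift C→2.
Schedule A@1, B@1, C@2: d1:7  d2:7  d3:7  d4:0 — peak 7.
No arrangement of the 24 feasible schedules does better.

7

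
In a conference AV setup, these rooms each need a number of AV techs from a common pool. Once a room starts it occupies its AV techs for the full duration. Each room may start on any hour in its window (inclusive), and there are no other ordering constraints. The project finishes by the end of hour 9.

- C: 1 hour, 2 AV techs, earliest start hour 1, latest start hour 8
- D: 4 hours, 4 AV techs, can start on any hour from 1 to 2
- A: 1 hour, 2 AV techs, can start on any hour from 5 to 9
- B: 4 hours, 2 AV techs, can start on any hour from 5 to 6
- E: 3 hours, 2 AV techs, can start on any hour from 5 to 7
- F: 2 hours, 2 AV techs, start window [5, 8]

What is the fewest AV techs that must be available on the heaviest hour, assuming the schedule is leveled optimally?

Early-start (C@1, D@1, A@5, B@5, E@5, F@5) gives peak 8: h1:6  h2:4  h3:4  h4:4  h5:8  h6:6  h7:4  h8:2  h9:0.
Shift F→6.
Schedule C@1, D@1, A@5, B@5, E@5, F@6: h1:6  h2:4  h3:4  h4:4  h5:6  h6:6  h7:6  h8:2  h9:0 — peak 6.

6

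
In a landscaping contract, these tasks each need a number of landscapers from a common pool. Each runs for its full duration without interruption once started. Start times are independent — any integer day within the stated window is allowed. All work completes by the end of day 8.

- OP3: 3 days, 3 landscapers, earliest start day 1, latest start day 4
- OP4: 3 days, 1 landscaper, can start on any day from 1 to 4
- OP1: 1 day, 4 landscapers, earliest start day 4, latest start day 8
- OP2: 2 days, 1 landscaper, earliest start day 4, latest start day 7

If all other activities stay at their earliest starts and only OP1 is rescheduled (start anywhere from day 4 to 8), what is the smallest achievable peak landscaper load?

4

OP1@4: d1:4  d2:4  d3:4  d4:5  d5:1  d6:0  d7:0  d8:0 → peak 5
OP1@5: d1:4  d2:4  d3:4  d4:1  d5:5  d6:0  d7:0  d8:0 → peak 5
OP1@6: d1:4  d2:4  d3:4  d4:1  d5:1  d6:4  d7:0  d8:0 → peak 4
OP1@7: d1:4  d2:4  d3:4  d4:1  d5:1  d6:0  d7:4  d8:0 → peak 4
OP1@8: d1:4  d2:4  d3:4  d4:1  d5:1  d6:0  d7:0  d8:4 → peak 4
Best is OP1@6, peak 4.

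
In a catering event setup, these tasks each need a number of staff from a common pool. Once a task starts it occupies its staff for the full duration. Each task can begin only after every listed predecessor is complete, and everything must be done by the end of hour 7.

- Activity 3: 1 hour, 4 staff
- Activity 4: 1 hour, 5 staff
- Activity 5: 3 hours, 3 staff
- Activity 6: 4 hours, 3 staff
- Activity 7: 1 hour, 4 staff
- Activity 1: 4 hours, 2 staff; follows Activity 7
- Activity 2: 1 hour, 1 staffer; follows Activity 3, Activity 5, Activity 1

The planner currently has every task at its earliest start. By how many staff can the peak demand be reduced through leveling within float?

11

Early-start peak: h1:19  h2:8  h3:8  h4:5  h5:2  h6:1  h7:0 ⇒ 19.
Leveled (Activity 3@1, Activity 4@2, Activity 5@2, Activity 6@3, Activity 7@1, Activity 1@3, Activity 2@7): h1:8  h2:8  h3:8  h4:8  h5:5  h6:5  h7:1 ⇒ 8.
Reduction 19 − 8 = 11.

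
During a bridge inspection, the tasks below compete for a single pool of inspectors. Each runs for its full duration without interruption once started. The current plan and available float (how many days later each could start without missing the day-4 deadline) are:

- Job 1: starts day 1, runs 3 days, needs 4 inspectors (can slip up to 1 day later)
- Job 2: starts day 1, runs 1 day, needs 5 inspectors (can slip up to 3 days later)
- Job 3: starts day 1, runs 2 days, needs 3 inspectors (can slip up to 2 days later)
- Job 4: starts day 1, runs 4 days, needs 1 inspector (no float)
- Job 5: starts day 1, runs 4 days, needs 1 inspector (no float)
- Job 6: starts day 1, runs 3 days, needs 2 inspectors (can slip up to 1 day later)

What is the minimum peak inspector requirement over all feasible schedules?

11

Early-start (Job 1@1, Job 2@1, Job 3@1, Job 4@1, Job 5@1, Job 6@1) gives peak 16: d1:16  d2:11  d3:8  d4:2.
Shift Job 3→2, Job 6→2.
Schedule Job 1@1, Job 2@1, Job 3@2, Job 4@1, Job 5@1, Job 6@2: d1:11  d2:11  d3:11  d4:4 — peak 11.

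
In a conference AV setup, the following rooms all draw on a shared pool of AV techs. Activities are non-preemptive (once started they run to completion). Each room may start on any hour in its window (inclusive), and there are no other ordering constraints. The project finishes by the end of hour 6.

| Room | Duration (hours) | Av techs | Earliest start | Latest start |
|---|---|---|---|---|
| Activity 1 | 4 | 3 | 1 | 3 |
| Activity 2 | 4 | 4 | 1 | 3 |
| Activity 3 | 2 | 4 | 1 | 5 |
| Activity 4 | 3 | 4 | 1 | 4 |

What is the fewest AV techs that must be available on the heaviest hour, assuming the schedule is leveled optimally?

Early-start (Activity 1@1, Activity 2@1, Activity 3@1, Activity 4@1) gives peak 15: h1:15  h2:15  h3:11  h4:7  h5:0  h6:0.
Shift Activity 4→3.
Schedule Activity 1@1, Activity 2@1, Activity 3@1, Activity 4@3: h1:11  h2:11  h3:11  h4:11  h5:4  h6:0 — peak 11.

11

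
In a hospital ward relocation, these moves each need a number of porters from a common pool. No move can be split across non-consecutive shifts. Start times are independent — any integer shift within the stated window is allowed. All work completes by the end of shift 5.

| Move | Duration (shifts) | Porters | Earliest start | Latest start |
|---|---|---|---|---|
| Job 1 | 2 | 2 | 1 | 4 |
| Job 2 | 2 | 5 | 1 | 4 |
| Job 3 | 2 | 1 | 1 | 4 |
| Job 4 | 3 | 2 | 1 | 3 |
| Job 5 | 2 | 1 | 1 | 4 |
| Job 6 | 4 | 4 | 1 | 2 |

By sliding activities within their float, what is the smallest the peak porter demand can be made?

10

Early-start (Job 1@1, Job 2@1, Job 3@1, Job 4@1, Job 5@1, Job 6@1) gives peak 15: s1:15  s2:15  s3:6  s4:4  s5:0.
Shift Job 2→4.
Schedule Job 1@1, Job 2@4, Job 3@1, Job 4@1, Job 5@1, Job 6@1: s1:10  s2:10  s3:6  s4:9  s5:5 — peak 10.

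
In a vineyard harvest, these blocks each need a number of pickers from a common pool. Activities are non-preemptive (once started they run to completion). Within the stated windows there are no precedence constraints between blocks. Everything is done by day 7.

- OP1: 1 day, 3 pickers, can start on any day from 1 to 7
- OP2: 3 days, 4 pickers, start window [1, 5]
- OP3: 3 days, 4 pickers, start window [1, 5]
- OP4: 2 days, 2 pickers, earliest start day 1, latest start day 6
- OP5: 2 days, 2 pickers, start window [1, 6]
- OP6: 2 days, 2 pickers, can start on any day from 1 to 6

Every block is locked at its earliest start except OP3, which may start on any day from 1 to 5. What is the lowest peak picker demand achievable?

13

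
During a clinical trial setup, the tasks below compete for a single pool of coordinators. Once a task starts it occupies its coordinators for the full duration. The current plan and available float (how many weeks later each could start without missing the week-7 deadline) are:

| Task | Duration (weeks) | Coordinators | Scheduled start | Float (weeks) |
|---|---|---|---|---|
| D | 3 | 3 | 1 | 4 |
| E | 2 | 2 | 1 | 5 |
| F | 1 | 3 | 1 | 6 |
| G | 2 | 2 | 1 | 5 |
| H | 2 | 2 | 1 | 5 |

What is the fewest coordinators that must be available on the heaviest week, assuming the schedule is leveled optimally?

5

Early-start (D@1, E@1, F@1, G@1, H@1) gives peak 12: w1:12  w2:9  w3:3  w4:0  w5:0  w6:0  w7:0.
Shift F→4, G→3, H→5.
Schedule D@1, E@1, F@4, G@3, H@5: w1:5  w2:5  w3:5  w4:5  w5:2  w6:2  w7:0 — peak 5.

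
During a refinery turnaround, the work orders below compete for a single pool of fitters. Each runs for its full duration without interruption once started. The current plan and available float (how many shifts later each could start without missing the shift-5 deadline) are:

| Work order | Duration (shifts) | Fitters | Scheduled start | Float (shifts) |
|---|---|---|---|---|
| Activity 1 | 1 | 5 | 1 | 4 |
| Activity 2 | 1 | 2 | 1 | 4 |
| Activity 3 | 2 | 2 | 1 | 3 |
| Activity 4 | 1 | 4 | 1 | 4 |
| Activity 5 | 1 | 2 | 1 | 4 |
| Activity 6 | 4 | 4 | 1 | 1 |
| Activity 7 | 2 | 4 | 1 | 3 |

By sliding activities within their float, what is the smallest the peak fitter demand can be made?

Early-start (Activity 1@1, Activity 2@1, Activity 3@1, Activity 4@1, Activity 5@1, Activity 6@1, Activity 7@1) gives peak 23: s1:23  s2:10  s3:4  s4:4  s5:0.
Shift Activity 4→3, Activity 5→2, Activity 6→2, Activity 7→4.
Schedule Activity 1@1, Activity 2@1, Activity 3@1, Activity 4@3, Activity 5@2, Activity 6@2, Activity 7@4: s1:9  s2:8  s3:8  s4:8  s5:8 — peak 9.
Total fitter-shifts = 41 over 5 shifts ⇒ peak ≥ ⌈41/5⌉ = 9, so 9 is optimal.

9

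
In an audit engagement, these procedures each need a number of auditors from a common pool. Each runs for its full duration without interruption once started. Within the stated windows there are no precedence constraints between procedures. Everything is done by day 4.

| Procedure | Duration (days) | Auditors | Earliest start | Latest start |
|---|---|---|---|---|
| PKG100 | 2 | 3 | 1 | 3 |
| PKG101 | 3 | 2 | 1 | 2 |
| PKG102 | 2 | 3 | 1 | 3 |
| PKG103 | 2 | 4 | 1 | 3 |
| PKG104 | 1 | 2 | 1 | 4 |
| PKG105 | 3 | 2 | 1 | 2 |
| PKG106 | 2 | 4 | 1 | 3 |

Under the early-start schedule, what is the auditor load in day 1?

20

At early start, day 1 has: PKG100, PKG101, PKG102, PKG103, PKG104, PKG105, PKG106.
Demand: 3 + 2 + 3 + 4 + 2 + 2 + 4 = 20.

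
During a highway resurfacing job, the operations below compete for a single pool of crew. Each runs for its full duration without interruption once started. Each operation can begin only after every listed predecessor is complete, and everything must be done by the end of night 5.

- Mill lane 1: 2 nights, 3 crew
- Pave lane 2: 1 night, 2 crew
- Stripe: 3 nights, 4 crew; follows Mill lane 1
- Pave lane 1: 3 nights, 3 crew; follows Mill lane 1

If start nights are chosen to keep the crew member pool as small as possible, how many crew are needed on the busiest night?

Schedule Mill lane 1@1, Pave lane 2@1, Stripe@3, Pave lane 1@3: n1:5  n2:3  n3:7  n4:7  n5:7 — peak 7.
No arrangement of the 5 feasible schedules does better.

7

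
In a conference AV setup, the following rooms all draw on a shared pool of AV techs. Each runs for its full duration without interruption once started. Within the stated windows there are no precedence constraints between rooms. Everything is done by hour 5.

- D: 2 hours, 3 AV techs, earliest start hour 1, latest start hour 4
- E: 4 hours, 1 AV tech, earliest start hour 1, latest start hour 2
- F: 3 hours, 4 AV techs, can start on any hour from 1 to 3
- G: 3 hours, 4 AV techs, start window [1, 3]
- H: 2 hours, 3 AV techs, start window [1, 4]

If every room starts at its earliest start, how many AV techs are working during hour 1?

15

At early start, hour 1 has: D, E, F, G, H.
Demand: 3 + 1 + 4 + 4 + 3 = 15.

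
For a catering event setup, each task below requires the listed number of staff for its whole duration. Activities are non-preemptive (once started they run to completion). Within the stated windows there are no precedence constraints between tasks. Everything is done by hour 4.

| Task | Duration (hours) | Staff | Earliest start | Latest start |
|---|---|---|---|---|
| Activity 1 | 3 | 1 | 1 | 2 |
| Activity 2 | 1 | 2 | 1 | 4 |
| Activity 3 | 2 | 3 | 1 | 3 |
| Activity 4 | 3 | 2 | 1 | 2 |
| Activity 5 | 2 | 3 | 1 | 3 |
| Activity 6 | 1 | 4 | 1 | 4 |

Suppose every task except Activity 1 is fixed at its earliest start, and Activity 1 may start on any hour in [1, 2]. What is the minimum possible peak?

Activity 1@1: h1:15  h2:9  h3:3  h4:0 → peak 15
Activity 1@2: h1:14  h2:9  h3:3  h4:1 → peak 14
Best is Activity 1@2, peak 14.

14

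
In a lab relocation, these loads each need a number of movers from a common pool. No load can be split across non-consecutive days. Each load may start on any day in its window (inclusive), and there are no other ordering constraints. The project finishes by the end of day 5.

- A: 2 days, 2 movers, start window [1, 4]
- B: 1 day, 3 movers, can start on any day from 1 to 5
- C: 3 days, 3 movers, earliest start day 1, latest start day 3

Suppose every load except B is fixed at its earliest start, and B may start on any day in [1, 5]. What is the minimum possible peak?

B@1: d1:8  d2:5  d3:3  d4:0  d5:0 → peak 8
B@2: d1:5  d2:8  d3:3  d4:0  d5:0 → peak 8
B@3: d1:5  d2:5  d3:6  d4:0  d5:0 → peak 6
B@4: d1:5  d2:5  d3:3  d4:3  d5:0 → peak 5
B@5: d1:5  d2:5  d3:3  d4:0  d5:3 → peak 5
Best is B@4, peak 5.

5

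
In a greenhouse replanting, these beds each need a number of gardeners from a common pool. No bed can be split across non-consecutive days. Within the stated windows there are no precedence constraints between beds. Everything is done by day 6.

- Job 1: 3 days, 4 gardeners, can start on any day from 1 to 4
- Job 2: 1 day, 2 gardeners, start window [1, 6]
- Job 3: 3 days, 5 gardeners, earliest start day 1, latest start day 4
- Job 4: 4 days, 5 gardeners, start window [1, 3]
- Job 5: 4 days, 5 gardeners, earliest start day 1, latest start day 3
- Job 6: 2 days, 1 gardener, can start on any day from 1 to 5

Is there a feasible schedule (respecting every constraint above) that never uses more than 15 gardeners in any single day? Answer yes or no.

yes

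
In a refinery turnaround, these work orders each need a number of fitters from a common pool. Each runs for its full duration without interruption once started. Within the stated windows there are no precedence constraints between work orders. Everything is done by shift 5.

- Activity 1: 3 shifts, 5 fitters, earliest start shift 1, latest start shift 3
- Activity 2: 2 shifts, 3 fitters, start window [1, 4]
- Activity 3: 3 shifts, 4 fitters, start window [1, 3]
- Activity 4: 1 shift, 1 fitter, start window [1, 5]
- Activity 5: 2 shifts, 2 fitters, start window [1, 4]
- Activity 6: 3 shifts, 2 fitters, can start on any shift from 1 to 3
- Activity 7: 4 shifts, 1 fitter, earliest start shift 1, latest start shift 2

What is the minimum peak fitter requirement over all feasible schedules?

Early-start (Activity 1@1, Activity 2@1, Activity 3@1, Activity 4@1, Activity 5@1, Activity 6@1, Activity 7@1) gives peak 18: s1:18  s2:17  s3:12  s4:1  s5:0.
Shift Activity 3→3, Activity 6→3.
Schedule Activity 1@1, Activity 2@1, Activity 3@3, Activity 4@1, Activity 5@1, Activity 6@3, Activity 7@1: s1:12  s2:11  s3:12  s4:7  s5:6 — peak 12.

12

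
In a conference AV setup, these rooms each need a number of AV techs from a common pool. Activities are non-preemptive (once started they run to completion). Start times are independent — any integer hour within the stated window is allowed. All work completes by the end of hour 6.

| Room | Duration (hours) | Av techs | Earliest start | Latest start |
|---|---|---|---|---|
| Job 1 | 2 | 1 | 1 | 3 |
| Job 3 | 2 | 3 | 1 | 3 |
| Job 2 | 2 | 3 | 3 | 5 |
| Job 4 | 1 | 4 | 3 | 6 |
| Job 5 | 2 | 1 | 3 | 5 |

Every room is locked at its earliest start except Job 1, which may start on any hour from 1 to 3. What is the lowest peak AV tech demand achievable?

Job 1@1: h1:4  h2:4  h3:8  h4:4  h5:0  h6:0 → peak 8
Job 1@2: h1:3  h2:4  h3:9  h4:4  h5:0  h6:0 → peak 9
Job 1@3: h1:3  h2:3  h3:9  h4:5  h5:0  h6:0 → peak 9
Best is Job 1@1, peak 8.

8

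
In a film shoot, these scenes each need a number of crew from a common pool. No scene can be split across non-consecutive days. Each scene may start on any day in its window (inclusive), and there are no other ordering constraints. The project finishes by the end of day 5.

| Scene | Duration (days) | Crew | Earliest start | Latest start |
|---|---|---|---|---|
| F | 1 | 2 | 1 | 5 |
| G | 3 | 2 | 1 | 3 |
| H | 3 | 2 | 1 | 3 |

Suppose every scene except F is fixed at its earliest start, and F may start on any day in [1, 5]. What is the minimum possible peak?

F@1: d1:6  d2:4  d3:4  d4:0  d5:0 → peak 6
F@2: d1:4  d2:6  d3:4  d4:0  d5:0 → peak 6
F@3: d1:4  d2:4  d3:6  d4:0  d5:0 → peak 6
F@4: d1:4  d2:4  d3:4  d4:2  d5:0 → peak 4
F@5: d1:4  d2:4  d3:4  d4:0  d5:2 → peak 4
Best is F@4, peak 4.

4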